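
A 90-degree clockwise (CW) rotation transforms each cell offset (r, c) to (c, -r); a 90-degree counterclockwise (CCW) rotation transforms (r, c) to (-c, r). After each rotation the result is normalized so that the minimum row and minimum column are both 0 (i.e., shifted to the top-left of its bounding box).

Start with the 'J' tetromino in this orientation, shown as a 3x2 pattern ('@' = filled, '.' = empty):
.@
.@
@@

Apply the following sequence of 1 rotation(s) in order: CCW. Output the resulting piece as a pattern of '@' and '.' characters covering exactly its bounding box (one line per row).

Answer: @@@
..@

Derivation:
Start:
.@
.@
@@
After rotation 1 (CCW):
@@@
..@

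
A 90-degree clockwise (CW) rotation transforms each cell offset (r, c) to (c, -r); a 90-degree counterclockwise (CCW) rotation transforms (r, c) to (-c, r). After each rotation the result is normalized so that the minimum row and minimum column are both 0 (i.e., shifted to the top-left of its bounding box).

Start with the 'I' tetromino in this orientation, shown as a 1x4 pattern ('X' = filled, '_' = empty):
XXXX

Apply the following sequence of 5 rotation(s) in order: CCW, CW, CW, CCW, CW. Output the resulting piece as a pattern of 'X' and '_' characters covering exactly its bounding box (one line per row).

Start:
XXXX
After rotation 1 (CCW):
X
X
X
X
After rotation 2 (CW):
XXXX
After rotation 3 (CW):
X
X
X
X
After rotation 4 (CCW):
XXXX
After rotation 5 (CW):
X
X
X
X

Answer: X
X
X
X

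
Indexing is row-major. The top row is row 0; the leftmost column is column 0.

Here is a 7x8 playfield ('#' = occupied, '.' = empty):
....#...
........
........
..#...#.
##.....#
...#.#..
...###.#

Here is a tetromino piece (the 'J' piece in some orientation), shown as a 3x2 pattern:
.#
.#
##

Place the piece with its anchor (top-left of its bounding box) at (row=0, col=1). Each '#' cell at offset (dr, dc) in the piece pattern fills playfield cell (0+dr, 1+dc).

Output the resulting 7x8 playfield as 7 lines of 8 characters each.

Fill (0+0,1+1) = (0,2)
Fill (0+1,1+1) = (1,2)
Fill (0+2,1+0) = (2,1)
Fill (0+2,1+1) = (2,2)

Answer: ..#.#...
..#.....
.##.....
..#...#.
##.....#
...#.#..
...###.#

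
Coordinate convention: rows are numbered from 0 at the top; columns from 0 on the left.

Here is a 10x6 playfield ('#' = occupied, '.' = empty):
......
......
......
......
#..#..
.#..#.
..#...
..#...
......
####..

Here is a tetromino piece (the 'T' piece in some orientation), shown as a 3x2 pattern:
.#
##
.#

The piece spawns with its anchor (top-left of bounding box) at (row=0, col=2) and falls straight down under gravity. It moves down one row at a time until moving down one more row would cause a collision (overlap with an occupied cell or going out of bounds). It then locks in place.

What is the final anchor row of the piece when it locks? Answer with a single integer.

Answer: 1

Derivation:
Spawn at (row=0, col=2). Try each row:
  row 0: fits
  row 1: fits
  row 2: blocked -> lock at row 1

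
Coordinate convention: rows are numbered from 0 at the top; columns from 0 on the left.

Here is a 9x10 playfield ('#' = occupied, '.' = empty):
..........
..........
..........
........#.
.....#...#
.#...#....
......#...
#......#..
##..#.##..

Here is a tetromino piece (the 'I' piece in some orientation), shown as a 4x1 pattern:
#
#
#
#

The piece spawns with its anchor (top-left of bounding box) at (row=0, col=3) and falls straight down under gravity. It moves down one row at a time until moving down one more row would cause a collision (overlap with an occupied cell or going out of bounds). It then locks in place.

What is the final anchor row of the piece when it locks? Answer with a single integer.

Spawn at (row=0, col=3). Try each row:
  row 0: fits
  row 1: fits
  row 2: fits
  row 3: fits
  row 4: fits
  row 5: fits
  row 6: blocked -> lock at row 5

Answer: 5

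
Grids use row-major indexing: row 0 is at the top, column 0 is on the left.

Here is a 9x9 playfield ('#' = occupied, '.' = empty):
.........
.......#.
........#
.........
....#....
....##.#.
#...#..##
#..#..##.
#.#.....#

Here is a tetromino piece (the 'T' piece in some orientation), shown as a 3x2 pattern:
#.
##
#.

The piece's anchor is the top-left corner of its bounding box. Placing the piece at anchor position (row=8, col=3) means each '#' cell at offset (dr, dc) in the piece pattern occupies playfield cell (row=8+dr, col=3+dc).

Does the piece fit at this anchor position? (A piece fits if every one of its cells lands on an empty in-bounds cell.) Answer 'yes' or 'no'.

Answer: no

Derivation:
Check each piece cell at anchor (8, 3):
  offset (0,0) -> (8,3): empty -> OK
  offset (1,0) -> (9,3): out of bounds -> FAIL
  offset (1,1) -> (9,4): out of bounds -> FAIL
  offset (2,0) -> (10,3): out of bounds -> FAIL
All cells valid: no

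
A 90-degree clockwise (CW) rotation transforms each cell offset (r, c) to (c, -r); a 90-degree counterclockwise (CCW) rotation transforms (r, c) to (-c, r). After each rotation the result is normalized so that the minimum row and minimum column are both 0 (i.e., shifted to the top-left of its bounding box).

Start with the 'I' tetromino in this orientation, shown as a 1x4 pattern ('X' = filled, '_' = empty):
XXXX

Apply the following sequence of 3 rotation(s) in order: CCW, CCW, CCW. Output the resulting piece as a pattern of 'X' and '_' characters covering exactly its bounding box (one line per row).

Answer: X
X
X
X

Derivation:
Start:
XXXX
After rotation 1 (CCW):
X
X
X
X
After rotation 2 (CCW):
XXXX
After rotation 3 (CCW):
X
X
X
X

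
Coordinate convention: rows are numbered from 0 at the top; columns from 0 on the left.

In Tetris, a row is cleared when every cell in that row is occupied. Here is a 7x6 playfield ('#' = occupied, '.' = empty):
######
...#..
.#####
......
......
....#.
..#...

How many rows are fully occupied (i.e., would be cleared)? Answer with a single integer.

Check each row:
  row 0: 0 empty cells -> FULL (clear)
  row 1: 5 empty cells -> not full
  row 2: 1 empty cell -> not full
  row 3: 6 empty cells -> not full
  row 4: 6 empty cells -> not full
  row 5: 5 empty cells -> not full
  row 6: 5 empty cells -> not full
Total rows cleared: 1

Answer: 1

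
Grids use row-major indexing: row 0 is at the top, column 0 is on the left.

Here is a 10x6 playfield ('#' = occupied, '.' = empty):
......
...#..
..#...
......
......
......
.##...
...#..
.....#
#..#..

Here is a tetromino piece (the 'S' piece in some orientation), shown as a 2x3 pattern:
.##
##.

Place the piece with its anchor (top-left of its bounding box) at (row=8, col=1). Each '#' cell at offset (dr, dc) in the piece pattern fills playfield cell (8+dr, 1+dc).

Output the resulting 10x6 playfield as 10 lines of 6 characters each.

Fill (8+0,1+1) = (8,2)
Fill (8+0,1+2) = (8,3)
Fill (8+1,1+0) = (9,1)
Fill (8+1,1+1) = (9,2)

Answer: ......
...#..
..#...
......
......
......
.##...
...#..
..##.#
####..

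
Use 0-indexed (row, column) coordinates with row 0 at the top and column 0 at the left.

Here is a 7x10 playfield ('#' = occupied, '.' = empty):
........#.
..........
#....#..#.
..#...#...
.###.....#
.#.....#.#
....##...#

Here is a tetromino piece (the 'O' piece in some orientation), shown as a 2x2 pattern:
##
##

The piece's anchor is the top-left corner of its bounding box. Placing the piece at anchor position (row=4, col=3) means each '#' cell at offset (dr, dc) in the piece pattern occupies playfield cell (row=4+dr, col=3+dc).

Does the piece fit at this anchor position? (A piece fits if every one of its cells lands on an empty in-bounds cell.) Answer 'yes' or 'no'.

Check each piece cell at anchor (4, 3):
  offset (0,0) -> (4,3): occupied ('#') -> FAIL
  offset (0,1) -> (4,4): empty -> OK
  offset (1,0) -> (5,3): empty -> OK
  offset (1,1) -> (5,4): empty -> OK
All cells valid: no

Answer: no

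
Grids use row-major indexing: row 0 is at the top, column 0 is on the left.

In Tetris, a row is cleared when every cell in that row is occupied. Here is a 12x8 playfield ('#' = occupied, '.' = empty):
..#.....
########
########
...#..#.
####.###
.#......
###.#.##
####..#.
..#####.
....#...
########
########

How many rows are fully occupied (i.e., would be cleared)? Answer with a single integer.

Answer: 4

Derivation:
Check each row:
  row 0: 7 empty cells -> not full
  row 1: 0 empty cells -> FULL (clear)
  row 2: 0 empty cells -> FULL (clear)
  row 3: 6 empty cells -> not full
  row 4: 1 empty cell -> not full
  row 5: 7 empty cells -> not full
  row 6: 2 empty cells -> not full
  row 7: 3 empty cells -> not full
  row 8: 3 empty cells -> not full
  row 9: 7 empty cells -> not full
  row 10: 0 empty cells -> FULL (clear)
  row 11: 0 empty cells -> FULL (clear)
Total rows cleared: 4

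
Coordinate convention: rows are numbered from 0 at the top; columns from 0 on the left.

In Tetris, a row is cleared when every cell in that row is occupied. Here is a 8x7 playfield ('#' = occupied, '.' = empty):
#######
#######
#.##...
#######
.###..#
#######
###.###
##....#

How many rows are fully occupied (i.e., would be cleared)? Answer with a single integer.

Answer: 4

Derivation:
Check each row:
  row 0: 0 empty cells -> FULL (clear)
  row 1: 0 empty cells -> FULL (clear)
  row 2: 4 empty cells -> not full
  row 3: 0 empty cells -> FULL (clear)
  row 4: 3 empty cells -> not full
  row 5: 0 empty cells -> FULL (clear)
  row 6: 1 empty cell -> not full
  row 7: 4 empty cells -> not full
Total rows cleared: 4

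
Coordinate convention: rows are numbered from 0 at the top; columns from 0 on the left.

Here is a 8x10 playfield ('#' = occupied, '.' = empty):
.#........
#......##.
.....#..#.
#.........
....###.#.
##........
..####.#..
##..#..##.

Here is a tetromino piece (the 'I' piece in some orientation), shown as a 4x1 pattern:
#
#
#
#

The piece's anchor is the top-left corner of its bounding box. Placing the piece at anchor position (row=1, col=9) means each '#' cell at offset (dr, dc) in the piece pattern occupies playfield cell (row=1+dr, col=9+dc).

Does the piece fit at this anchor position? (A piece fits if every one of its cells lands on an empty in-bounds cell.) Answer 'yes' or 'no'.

Check each piece cell at anchor (1, 9):
  offset (0,0) -> (1,9): empty -> OK
  offset (1,0) -> (2,9): empty -> OK
  offset (2,0) -> (3,9): empty -> OK
  offset (3,0) -> (4,9): empty -> OK
All cells valid: yes

Answer: yes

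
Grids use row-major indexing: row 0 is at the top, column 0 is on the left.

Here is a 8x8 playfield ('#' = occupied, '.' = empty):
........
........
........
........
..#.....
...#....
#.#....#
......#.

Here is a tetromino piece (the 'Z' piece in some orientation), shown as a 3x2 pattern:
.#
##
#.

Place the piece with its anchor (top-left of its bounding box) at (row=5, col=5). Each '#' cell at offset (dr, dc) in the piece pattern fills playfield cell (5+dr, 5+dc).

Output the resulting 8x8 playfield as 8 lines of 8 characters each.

Fill (5+0,5+1) = (5,6)
Fill (5+1,5+0) = (6,5)
Fill (5+1,5+1) = (6,6)
Fill (5+2,5+0) = (7,5)

Answer: ........
........
........
........
..#.....
...#..#.
#.#..###
.....##.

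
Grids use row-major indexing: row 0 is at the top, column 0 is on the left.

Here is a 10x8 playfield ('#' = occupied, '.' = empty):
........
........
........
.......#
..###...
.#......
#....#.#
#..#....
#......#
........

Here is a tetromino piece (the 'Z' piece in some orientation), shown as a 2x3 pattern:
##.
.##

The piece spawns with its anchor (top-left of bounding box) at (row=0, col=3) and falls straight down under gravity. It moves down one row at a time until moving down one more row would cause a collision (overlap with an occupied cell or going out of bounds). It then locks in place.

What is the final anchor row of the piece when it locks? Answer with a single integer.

Answer: 2

Derivation:
Spawn at (row=0, col=3). Try each row:
  row 0: fits
  row 1: fits
  row 2: fits
  row 3: blocked -> lock at row 2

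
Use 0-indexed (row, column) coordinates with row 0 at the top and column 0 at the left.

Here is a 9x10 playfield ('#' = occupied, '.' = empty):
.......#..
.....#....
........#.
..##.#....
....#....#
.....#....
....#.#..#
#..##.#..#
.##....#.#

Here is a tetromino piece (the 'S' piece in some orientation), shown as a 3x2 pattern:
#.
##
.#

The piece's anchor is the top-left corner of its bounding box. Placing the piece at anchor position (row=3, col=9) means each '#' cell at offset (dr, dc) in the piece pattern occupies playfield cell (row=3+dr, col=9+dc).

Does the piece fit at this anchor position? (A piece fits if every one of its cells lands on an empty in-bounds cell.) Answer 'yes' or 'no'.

Check each piece cell at anchor (3, 9):
  offset (0,0) -> (3,9): empty -> OK
  offset (1,0) -> (4,9): occupied ('#') -> FAIL
  offset (1,1) -> (4,10): out of bounds -> FAIL
  offset (2,1) -> (5,10): out of bounds -> FAIL
All cells valid: no

Answer: no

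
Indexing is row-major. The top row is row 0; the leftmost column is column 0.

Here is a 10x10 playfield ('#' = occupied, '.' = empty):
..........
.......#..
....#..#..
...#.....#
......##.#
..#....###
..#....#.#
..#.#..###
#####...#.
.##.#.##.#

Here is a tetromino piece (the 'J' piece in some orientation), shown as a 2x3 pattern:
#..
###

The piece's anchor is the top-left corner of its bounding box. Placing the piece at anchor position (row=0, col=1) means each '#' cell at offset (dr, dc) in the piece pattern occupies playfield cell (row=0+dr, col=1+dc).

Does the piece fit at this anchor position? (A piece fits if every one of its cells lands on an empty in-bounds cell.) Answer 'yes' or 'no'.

Answer: yes

Derivation:
Check each piece cell at anchor (0, 1):
  offset (0,0) -> (0,1): empty -> OK
  offset (1,0) -> (1,1): empty -> OK
  offset (1,1) -> (1,2): empty -> OK
  offset (1,2) -> (1,3): empty -> OK
All cells valid: yes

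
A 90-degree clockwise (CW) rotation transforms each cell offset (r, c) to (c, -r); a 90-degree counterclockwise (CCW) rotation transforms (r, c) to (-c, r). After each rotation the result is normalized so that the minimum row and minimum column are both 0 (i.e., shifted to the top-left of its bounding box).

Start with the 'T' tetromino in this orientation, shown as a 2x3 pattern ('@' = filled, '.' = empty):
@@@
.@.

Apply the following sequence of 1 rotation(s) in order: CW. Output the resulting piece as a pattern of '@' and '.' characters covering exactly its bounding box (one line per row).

Answer: .@
@@
.@

Derivation:
Start:
@@@
.@.
After rotation 1 (CW):
.@
@@
.@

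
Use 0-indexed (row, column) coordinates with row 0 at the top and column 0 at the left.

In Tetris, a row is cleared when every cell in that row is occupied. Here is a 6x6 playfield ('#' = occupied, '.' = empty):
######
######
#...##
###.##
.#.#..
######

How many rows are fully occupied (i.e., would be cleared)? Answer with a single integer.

Answer: 3

Derivation:
Check each row:
  row 0: 0 empty cells -> FULL (clear)
  row 1: 0 empty cells -> FULL (clear)
  row 2: 3 empty cells -> not full
  row 3: 1 empty cell -> not full
  row 4: 4 empty cells -> not full
  row 5: 0 empty cells -> FULL (clear)
Total rows cleared: 3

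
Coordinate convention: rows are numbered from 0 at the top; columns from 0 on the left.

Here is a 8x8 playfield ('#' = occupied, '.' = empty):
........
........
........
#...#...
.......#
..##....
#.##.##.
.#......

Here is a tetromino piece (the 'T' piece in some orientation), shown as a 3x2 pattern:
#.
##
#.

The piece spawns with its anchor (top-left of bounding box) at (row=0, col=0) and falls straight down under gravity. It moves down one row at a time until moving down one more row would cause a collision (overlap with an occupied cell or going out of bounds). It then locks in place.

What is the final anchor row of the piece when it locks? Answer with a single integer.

Answer: 0

Derivation:
Spawn at (row=0, col=0). Try each row:
  row 0: fits
  row 1: blocked -> lock at row 0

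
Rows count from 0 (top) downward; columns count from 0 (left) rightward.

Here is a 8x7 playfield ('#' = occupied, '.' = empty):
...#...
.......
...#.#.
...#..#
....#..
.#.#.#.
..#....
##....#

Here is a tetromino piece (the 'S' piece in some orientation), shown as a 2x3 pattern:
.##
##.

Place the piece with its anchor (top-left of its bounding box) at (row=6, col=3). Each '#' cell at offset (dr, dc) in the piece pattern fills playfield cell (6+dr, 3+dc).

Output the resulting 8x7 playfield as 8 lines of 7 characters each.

Answer: ...#...
.......
...#.#.
...#..#
....#..
.#.#.#.
..#.##.
##.##.#

Derivation:
Fill (6+0,3+1) = (6,4)
Fill (6+0,3+2) = (6,5)
Fill (6+1,3+0) = (7,3)
Fill (6+1,3+1) = (7,4)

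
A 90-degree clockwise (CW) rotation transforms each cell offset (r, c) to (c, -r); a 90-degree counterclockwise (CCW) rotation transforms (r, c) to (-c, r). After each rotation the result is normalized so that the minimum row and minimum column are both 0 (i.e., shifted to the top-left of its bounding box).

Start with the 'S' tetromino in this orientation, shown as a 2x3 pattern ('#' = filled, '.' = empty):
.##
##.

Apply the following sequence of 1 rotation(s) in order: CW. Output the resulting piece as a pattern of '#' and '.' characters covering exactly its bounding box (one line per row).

Answer: #.
##
.#

Derivation:
Start:
.##
##.
After rotation 1 (CW):
#.
##
.#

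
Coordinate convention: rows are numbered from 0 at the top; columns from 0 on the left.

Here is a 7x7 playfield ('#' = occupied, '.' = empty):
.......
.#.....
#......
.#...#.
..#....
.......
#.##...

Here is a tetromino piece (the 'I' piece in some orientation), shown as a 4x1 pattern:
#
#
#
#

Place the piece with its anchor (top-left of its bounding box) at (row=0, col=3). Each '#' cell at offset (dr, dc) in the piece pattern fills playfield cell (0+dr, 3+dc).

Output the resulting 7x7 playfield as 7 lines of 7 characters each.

Answer: ...#...
.#.#...
#..#...
.#.#.#.
..#....
.......
#.##...

Derivation:
Fill (0+0,3+0) = (0,3)
Fill (0+1,3+0) = (1,3)
Fill (0+2,3+0) = (2,3)
Fill (0+3,3+0) = (3,3)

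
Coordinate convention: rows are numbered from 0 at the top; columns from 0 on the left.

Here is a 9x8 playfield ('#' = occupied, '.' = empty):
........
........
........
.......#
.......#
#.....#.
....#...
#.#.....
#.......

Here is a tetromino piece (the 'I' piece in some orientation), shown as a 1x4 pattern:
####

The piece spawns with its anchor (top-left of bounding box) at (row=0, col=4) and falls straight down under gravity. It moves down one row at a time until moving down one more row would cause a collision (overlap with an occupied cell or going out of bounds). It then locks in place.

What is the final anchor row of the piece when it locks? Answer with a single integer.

Spawn at (row=0, col=4). Try each row:
  row 0: fits
  row 1: fits
  row 2: fits
  row 3: blocked -> lock at row 2

Answer: 2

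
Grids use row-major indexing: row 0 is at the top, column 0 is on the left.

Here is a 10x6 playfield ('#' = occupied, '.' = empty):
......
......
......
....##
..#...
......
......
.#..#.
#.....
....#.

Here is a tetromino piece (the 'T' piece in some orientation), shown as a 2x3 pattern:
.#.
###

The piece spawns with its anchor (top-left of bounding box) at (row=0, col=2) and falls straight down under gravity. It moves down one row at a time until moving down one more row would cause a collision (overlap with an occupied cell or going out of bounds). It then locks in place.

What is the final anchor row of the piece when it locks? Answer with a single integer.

Answer: 1

Derivation:
Spawn at (row=0, col=2). Try each row:
  row 0: fits
  row 1: fits
  row 2: blocked -> lock at row 1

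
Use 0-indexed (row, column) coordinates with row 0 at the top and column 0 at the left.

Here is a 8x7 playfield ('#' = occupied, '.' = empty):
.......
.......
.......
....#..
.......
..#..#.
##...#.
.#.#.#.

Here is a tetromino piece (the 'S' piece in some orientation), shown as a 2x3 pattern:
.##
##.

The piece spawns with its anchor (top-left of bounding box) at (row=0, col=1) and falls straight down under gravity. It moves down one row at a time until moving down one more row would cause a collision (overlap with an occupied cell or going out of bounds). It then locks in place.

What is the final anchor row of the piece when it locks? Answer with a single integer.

Spawn at (row=0, col=1). Try each row:
  row 0: fits
  row 1: fits
  row 2: fits
  row 3: fits
  row 4: blocked -> lock at row 3

Answer: 3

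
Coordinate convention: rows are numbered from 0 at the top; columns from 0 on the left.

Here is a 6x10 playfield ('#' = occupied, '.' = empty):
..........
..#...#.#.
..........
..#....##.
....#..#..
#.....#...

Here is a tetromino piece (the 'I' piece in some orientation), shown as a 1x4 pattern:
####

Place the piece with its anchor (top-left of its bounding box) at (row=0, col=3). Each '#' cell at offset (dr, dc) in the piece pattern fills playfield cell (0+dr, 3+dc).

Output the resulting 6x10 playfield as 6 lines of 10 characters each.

Fill (0+0,3+0) = (0,3)
Fill (0+0,3+1) = (0,4)
Fill (0+0,3+2) = (0,5)
Fill (0+0,3+3) = (0,6)

Answer: ...####...
..#...#.#.
..........
..#....##.
....#..#..
#.....#...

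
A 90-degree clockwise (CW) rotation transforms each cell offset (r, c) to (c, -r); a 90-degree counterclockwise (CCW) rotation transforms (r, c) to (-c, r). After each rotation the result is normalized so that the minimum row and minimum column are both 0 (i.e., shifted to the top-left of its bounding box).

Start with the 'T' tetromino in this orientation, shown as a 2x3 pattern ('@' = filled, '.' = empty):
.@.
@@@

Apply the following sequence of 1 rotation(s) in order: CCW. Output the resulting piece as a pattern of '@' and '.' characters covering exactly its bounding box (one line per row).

Answer: .@
@@
.@

Derivation:
Start:
.@.
@@@
After rotation 1 (CCW):
.@
@@
.@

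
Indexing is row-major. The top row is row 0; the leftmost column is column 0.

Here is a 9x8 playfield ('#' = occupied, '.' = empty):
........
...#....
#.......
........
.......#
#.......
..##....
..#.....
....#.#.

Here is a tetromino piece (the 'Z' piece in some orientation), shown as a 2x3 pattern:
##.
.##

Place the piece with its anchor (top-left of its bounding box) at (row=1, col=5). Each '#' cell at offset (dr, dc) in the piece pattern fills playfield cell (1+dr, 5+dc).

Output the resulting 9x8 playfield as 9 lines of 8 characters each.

Fill (1+0,5+0) = (1,5)
Fill (1+0,5+1) = (1,6)
Fill (1+1,5+1) = (2,6)
Fill (1+1,5+2) = (2,7)

Answer: ........
...#.##.
#.....##
........
.......#
#.......
..##....
..#.....
....#.#.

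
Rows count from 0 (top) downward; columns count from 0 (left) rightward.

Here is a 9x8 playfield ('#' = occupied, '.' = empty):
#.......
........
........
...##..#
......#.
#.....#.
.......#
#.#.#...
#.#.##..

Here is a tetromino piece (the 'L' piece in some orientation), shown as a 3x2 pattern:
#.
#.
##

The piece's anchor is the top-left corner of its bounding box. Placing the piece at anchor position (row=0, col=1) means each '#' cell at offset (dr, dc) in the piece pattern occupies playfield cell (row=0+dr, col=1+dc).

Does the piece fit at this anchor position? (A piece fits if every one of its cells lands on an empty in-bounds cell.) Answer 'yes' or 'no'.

Check each piece cell at anchor (0, 1):
  offset (0,0) -> (0,1): empty -> OK
  offset (1,0) -> (1,1): empty -> OK
  offset (2,0) -> (2,1): empty -> OK
  offset (2,1) -> (2,2): empty -> OK
All cells valid: yes

Answer: yes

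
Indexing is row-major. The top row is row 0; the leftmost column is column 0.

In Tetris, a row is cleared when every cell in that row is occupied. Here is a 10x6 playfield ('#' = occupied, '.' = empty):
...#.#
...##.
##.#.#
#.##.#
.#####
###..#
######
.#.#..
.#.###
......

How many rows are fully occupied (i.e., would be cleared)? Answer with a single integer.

Answer: 1

Derivation:
Check each row:
  row 0: 4 empty cells -> not full
  row 1: 4 empty cells -> not full
  row 2: 2 empty cells -> not full
  row 3: 2 empty cells -> not full
  row 4: 1 empty cell -> not full
  row 5: 2 empty cells -> not full
  row 6: 0 empty cells -> FULL (clear)
  row 7: 4 empty cells -> not full
  row 8: 2 empty cells -> not full
  row 9: 6 empty cells -> not full
Total rows cleared: 1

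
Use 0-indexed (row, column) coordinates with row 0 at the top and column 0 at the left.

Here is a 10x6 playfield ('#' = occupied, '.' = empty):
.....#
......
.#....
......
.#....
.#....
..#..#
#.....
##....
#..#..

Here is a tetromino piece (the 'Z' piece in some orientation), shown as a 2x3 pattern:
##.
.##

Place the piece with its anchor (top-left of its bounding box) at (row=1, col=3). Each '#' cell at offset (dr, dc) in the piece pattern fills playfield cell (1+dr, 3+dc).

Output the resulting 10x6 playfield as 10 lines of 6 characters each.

Answer: .....#
...##.
.#..##
......
.#....
.#....
..#..#
#.....
##....
#..#..

Derivation:
Fill (1+0,3+0) = (1,3)
Fill (1+0,3+1) = (1,4)
Fill (1+1,3+1) = (2,4)
Fill (1+1,3+2) = (2,5)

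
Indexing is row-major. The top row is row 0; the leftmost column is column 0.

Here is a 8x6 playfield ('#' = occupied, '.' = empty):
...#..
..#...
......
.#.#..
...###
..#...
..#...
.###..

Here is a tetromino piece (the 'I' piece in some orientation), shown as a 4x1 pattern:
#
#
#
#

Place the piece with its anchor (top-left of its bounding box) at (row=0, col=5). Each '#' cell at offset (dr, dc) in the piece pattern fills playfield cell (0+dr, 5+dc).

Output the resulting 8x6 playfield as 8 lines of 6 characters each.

Fill (0+0,5+0) = (0,5)
Fill (0+1,5+0) = (1,5)
Fill (0+2,5+0) = (2,5)
Fill (0+3,5+0) = (3,5)

Answer: ...#.#
..#..#
.....#
.#.#.#
...###
..#...
..#...
.###..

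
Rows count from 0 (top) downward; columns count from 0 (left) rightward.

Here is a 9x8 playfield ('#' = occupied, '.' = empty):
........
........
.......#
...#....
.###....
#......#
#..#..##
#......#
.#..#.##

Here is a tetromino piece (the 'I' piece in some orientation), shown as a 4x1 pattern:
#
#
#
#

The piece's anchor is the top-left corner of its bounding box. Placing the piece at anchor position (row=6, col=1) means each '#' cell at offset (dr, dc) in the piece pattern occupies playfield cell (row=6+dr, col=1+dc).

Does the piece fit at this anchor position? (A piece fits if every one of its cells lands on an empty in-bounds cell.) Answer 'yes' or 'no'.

Check each piece cell at anchor (6, 1):
  offset (0,0) -> (6,1): empty -> OK
  offset (1,0) -> (7,1): empty -> OK
  offset (2,0) -> (8,1): occupied ('#') -> FAIL
  offset (3,0) -> (9,1): out of bounds -> FAIL
All cells valid: no

Answer: no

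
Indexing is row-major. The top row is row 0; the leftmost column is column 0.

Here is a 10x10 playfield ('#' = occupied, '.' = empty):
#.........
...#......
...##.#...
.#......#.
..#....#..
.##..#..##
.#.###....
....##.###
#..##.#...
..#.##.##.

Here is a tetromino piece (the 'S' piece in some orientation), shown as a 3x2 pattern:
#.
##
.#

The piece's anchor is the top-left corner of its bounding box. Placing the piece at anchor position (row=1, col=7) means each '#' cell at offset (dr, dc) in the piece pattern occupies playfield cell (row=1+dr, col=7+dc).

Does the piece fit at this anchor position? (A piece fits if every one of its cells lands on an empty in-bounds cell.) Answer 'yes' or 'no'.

Answer: no

Derivation:
Check each piece cell at anchor (1, 7):
  offset (0,0) -> (1,7): empty -> OK
  offset (1,0) -> (2,7): empty -> OK
  offset (1,1) -> (2,8): empty -> OK
  offset (2,1) -> (3,8): occupied ('#') -> FAIL
All cells valid: no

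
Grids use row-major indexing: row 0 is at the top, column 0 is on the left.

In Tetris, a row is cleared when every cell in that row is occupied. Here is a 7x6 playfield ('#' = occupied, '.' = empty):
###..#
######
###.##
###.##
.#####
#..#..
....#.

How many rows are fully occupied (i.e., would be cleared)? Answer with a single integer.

Check each row:
  row 0: 2 empty cells -> not full
  row 1: 0 empty cells -> FULL (clear)
  row 2: 1 empty cell -> not full
  row 3: 1 empty cell -> not full
  row 4: 1 empty cell -> not full
  row 5: 4 empty cells -> not full
  row 6: 5 empty cells -> not full
Total rows cleared: 1

Answer: 1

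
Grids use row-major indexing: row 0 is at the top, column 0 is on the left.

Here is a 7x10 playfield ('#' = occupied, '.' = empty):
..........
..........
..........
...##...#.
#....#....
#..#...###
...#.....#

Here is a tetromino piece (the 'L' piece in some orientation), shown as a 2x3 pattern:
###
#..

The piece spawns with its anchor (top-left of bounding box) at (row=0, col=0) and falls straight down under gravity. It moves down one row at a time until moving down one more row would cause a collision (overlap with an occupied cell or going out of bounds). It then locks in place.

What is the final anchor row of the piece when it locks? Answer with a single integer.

Spawn at (row=0, col=0). Try each row:
  row 0: fits
  row 1: fits
  row 2: fits
  row 3: blocked -> lock at row 2

Answer: 2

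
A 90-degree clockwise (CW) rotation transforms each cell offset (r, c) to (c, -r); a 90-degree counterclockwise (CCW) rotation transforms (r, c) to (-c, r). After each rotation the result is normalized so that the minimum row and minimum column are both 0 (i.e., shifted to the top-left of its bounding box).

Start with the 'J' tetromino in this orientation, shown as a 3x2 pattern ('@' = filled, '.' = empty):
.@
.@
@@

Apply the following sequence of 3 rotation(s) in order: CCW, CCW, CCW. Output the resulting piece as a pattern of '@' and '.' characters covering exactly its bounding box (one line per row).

Answer: @..
@@@

Derivation:
Start:
.@
.@
@@
After rotation 1 (CCW):
@@@
..@
After rotation 2 (CCW):
@@
@.
@.
After rotation 3 (CCW):
@..
@@@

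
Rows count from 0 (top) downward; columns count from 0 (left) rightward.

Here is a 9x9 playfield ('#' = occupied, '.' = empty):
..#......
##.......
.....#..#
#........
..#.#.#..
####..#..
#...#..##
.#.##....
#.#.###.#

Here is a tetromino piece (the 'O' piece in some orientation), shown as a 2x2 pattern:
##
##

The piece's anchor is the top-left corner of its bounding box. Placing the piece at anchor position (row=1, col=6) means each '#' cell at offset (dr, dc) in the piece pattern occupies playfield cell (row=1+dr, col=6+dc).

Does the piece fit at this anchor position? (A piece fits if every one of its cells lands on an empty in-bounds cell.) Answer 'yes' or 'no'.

Check each piece cell at anchor (1, 6):
  offset (0,0) -> (1,6): empty -> OK
  offset (0,1) -> (1,7): empty -> OK
  offset (1,0) -> (2,6): empty -> OK
  offset (1,1) -> (2,7): empty -> OK
All cells valid: yes

Answer: yes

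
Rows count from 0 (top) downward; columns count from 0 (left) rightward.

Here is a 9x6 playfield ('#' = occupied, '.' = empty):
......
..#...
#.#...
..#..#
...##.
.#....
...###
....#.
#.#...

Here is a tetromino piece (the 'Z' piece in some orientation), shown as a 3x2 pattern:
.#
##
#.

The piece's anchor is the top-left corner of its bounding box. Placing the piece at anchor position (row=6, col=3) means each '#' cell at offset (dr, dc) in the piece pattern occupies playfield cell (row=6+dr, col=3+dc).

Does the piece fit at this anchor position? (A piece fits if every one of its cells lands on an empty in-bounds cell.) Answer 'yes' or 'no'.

Answer: no

Derivation:
Check each piece cell at anchor (6, 3):
  offset (0,1) -> (6,4): occupied ('#') -> FAIL
  offset (1,0) -> (7,3): empty -> OK
  offset (1,1) -> (7,4): occupied ('#') -> FAIL
  offset (2,0) -> (8,3): empty -> OK
All cells valid: no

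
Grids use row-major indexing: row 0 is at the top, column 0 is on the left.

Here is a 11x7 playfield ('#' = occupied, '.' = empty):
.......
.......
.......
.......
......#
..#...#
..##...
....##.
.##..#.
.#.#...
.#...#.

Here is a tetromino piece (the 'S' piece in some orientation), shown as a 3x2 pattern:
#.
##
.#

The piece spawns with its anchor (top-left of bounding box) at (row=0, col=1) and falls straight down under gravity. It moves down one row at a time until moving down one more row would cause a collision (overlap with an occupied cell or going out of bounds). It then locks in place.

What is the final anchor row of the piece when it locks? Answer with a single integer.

Spawn at (row=0, col=1). Try each row:
  row 0: fits
  row 1: fits
  row 2: fits
  row 3: blocked -> lock at row 2

Answer: 2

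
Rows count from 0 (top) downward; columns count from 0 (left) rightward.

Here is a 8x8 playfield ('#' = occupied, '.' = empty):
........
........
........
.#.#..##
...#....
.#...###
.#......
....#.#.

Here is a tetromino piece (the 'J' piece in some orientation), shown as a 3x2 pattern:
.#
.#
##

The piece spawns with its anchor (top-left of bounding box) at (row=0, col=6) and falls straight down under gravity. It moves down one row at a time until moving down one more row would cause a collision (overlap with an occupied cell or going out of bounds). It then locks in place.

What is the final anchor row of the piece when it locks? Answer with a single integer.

Spawn at (row=0, col=6). Try each row:
  row 0: fits
  row 1: blocked -> lock at row 0

Answer: 0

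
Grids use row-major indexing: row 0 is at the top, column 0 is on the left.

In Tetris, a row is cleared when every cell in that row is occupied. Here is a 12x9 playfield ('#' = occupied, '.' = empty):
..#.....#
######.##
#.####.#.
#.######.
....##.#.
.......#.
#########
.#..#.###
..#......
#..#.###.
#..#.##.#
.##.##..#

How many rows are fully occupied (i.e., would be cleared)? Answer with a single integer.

Check each row:
  row 0: 7 empty cells -> not full
  row 1: 1 empty cell -> not full
  row 2: 3 empty cells -> not full
  row 3: 2 empty cells -> not full
  row 4: 6 empty cells -> not full
  row 5: 8 empty cells -> not full
  row 6: 0 empty cells -> FULL (clear)
  row 7: 4 empty cells -> not full
  row 8: 8 empty cells -> not full
  row 9: 4 empty cells -> not full
  row 10: 4 empty cells -> not full
  row 11: 4 empty cells -> not full
Total rows cleared: 1

Answer: 1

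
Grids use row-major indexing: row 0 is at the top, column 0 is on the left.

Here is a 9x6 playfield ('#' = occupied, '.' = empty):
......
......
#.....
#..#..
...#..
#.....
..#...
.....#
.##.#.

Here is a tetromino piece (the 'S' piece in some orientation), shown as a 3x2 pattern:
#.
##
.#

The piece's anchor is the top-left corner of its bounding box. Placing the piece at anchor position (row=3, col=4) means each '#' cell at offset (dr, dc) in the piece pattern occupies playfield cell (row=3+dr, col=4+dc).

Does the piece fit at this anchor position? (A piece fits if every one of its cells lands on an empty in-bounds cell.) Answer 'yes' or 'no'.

Answer: yes

Derivation:
Check each piece cell at anchor (3, 4):
  offset (0,0) -> (3,4): empty -> OK
  offset (1,0) -> (4,4): empty -> OK
  offset (1,1) -> (4,5): empty -> OK
  offset (2,1) -> (5,5): empty -> OK
All cells valid: yes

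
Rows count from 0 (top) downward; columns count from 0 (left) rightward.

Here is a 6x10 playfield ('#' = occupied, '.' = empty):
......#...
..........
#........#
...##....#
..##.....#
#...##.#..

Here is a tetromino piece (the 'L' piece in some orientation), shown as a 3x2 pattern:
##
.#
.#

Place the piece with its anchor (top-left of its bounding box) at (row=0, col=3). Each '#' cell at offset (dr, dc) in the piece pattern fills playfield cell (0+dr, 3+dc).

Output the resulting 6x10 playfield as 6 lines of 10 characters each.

Answer: ...##.#...
....#.....
#...#....#
...##....#
..##.....#
#...##.#..

Derivation:
Fill (0+0,3+0) = (0,3)
Fill (0+0,3+1) = (0,4)
Fill (0+1,3+1) = (1,4)
Fill (0+2,3+1) = (2,4)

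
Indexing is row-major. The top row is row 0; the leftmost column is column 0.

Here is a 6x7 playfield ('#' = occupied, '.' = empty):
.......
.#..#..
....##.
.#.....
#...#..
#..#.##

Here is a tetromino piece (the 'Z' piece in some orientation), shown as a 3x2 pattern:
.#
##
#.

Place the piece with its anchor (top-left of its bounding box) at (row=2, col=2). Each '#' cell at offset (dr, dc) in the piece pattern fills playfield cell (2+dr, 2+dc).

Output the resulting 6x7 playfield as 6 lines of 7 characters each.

Fill (2+0,2+1) = (2,3)
Fill (2+1,2+0) = (3,2)
Fill (2+1,2+1) = (3,3)
Fill (2+2,2+0) = (4,2)

Answer: .......
.#..#..
...###.
.###...
#.#.#..
#..#.##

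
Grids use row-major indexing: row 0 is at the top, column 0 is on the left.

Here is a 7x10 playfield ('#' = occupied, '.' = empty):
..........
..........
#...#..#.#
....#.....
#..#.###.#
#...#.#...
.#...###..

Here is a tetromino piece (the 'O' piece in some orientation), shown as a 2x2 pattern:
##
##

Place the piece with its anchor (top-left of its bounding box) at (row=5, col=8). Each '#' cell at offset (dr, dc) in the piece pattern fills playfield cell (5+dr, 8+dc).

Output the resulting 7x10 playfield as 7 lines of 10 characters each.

Fill (5+0,8+0) = (5,8)
Fill (5+0,8+1) = (5,9)
Fill (5+1,8+0) = (6,8)
Fill (5+1,8+1) = (6,9)

Answer: ..........
..........
#...#..#.#
....#.....
#..#.###.#
#...#.#.##
.#...#####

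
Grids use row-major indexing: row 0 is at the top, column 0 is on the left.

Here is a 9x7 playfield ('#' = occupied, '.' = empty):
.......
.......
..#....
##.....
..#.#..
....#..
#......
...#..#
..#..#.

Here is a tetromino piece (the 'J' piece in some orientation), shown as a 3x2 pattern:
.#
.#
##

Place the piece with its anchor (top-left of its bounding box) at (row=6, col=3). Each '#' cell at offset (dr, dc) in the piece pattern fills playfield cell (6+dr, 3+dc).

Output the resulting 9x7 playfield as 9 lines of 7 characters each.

Fill (6+0,3+1) = (6,4)
Fill (6+1,3+1) = (7,4)
Fill (6+2,3+0) = (8,3)
Fill (6+2,3+1) = (8,4)

Answer: .......
.......
..#....
##.....
..#.#..
....#..
#...#..
...##.#
..####.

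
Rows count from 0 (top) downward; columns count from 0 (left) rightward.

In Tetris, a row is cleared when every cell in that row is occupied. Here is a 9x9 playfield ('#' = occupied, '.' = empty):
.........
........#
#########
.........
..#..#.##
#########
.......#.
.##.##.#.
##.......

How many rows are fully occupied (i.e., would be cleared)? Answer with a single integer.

Answer: 2

Derivation:
Check each row:
  row 0: 9 empty cells -> not full
  row 1: 8 empty cells -> not full
  row 2: 0 empty cells -> FULL (clear)
  row 3: 9 empty cells -> not full
  row 4: 5 empty cells -> not full
  row 5: 0 empty cells -> FULL (clear)
  row 6: 8 empty cells -> not full
  row 7: 4 empty cells -> not full
  row 8: 7 empty cells -> not full
Total rows cleared: 2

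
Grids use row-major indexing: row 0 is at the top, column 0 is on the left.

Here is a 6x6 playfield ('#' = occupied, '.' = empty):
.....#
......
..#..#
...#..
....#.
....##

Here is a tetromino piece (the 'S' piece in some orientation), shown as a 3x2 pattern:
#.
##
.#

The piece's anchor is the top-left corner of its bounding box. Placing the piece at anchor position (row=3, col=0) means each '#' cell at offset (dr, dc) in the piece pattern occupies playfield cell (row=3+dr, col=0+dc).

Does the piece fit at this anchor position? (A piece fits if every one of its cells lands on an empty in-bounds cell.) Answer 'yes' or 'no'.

Check each piece cell at anchor (3, 0):
  offset (0,0) -> (3,0): empty -> OK
  offset (1,0) -> (4,0): empty -> OK
  offset (1,1) -> (4,1): empty -> OK
  offset (2,1) -> (5,1): empty -> OK
All cells valid: yes

Answer: yes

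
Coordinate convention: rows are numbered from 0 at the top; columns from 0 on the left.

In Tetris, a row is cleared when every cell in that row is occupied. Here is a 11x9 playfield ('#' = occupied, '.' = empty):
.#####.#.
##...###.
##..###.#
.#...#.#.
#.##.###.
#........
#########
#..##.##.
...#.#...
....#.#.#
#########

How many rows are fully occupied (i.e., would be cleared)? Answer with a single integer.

Answer: 2

Derivation:
Check each row:
  row 0: 3 empty cells -> not full
  row 1: 4 empty cells -> not full
  row 2: 3 empty cells -> not full
  row 3: 6 empty cells -> not full
  row 4: 3 empty cells -> not full
  row 5: 8 empty cells -> not full
  row 6: 0 empty cells -> FULL (clear)
  row 7: 4 empty cells -> not full
  row 8: 7 empty cells -> not full
  row 9: 6 empty cells -> not full
  row 10: 0 empty cells -> FULL (clear)
Total rows cleared: 2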